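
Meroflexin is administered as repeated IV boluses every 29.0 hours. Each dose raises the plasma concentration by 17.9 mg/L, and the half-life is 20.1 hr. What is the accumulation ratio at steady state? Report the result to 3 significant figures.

1.58

k = ln 2 / 20.1 = 0.03448 hr⁻¹
Fraction remaining after one interval: e^(−kτ) = e^(−0.03448 × 29.0) = 0.3679
R = 1 / (1 − 0.3679) = 1 / 0.6321 ≈ 1.58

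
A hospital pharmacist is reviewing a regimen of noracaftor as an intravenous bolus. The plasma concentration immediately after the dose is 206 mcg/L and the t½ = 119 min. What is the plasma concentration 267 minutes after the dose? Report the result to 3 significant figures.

k = ln 2 / 119 = 0.005825 min⁻¹
C(t) = C₀ e^(−kt) = 206 × e^(−0.005825 × 267) = 206 × e^(−1.555) = 206 × 0.2111 ≈ 43.5 mcg/L

43.5 mcg/L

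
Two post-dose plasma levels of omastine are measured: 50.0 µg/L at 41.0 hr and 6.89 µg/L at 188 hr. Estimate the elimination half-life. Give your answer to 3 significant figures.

51.4 hours

k = ln(C₁/C₂) / (t₂ − t₁) = ln(50.0/6.89) / (188 − 41.0)
  = 1.982 / 147.0 = 0.01348 hr⁻¹
t½ = ln 2 / k = ln 2 / 0.01348 ≈ 51.4 hours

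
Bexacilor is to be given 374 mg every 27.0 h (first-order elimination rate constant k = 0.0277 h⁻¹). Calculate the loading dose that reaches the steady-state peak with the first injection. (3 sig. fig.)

Accumulation ratio R = 1 / (1 − e^(−kτ)) = 1 / (1 − e^(−0.02770×27.0)) = 1 / (1 − 0.4734) = 1.899
Loading dose = maintenance dose × R = 374 × 1.899 ≈ 710 mg

710 mg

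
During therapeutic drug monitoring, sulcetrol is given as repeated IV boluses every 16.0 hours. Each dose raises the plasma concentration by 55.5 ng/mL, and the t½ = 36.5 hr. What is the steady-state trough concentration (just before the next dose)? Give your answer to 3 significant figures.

k = ln 2 / 36.5 = 0.01899 hr⁻¹
Fraction remaining after one interval: e^(−kτ) = e^(−0.01899 × 16.0) = 0.7380
R = 1 / (1 − 0.7380) = 3.816
Css,max = 55.5 × 3.816 = 211.8 ng/mL
Css,min = Css,max × e^(−kτ) = 211.8 × 0.7380 ≈ 156 ng/mL

156 ng/mL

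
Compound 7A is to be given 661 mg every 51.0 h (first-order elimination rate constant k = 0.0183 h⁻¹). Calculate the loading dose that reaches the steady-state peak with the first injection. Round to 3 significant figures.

Accumulation ratio R = 1 / (1 − e^(−kτ)) = 1 / (1 − e^(−0.01830×51.0)) = 1 / (1 − 0.3933) = 1.648
Loading dose = maintenance dose × R = 661 × 1.648 ≈ 1090 mg

1090 mg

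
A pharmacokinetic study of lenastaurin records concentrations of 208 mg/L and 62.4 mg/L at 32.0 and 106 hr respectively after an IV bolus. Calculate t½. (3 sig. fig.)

k = ln(C₁/C₂) / (t₂ − t₁) = ln(208/62.4) / (106 − 32.0)
  = 1.204 / 74.00 = 0.01627 hr⁻¹
t½ = ln 2 / k = ln 2 / 0.01627 ≈ 42.6 hours

42.6 hours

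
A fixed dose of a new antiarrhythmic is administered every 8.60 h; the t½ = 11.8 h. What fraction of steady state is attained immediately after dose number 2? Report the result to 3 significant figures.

0.636

k = ln 2 / 11.8 = 0.05874 h⁻¹
f_n = 1 − e^(−nkτ) = 1 − e^(−2 × 0.05874 × 8.60) = 1 − e^(−1.010) = 1 − 0.3641 ≈ 0.636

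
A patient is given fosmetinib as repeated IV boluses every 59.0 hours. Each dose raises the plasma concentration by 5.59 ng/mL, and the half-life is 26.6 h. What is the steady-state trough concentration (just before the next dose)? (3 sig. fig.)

1.53 ng/mL

k = ln 2 / 26.6 = 0.02606 h⁻¹
Fraction remaining after one interval: e^(−kτ) = e^(−0.02606 × 59.0) = 0.2149
R = 1 / (1 − 0.2149) = 1.274
Css,max = 5.59 × 1.274 = 7.120 ng/mL
Css,min = Css,max × e^(−kτ) = 7.120 × 0.2149 ≈ 1.53 ng/mL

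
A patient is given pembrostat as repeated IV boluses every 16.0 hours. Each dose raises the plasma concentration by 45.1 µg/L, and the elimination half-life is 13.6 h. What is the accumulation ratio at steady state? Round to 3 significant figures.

k = ln 2 / 13.6 = 0.05097 h⁻¹
Fraction remaining after one interval: e^(−kτ) = e^(−0.05097 × 16.0) = 0.4424
R = 1 / (1 − 0.4424) = 1 / 0.5576 ≈ 1.79

1.79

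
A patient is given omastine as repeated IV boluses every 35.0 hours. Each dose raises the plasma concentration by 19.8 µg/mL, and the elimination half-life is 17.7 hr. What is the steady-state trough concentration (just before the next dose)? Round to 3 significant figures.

6.74 µg/mL

k = ln 2 / 17.7 = 0.03916 hr⁻¹
Fraction remaining after one interval: e^(−kτ) = e^(−0.03916 × 35.0) = 0.2539
R = 1 / (1 − 0.2539) = 1.340
Css,max = 19.8 × 1.340 = 26.54 µg/mL
Css,min = Css,max × e^(−kτ) = 26.54 × 0.2539 ≈ 6.74 µg/mL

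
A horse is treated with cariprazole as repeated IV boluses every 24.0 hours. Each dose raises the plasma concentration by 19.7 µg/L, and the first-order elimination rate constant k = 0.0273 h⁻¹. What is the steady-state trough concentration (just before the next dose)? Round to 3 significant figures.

21.3 µg/L

Fraction remaining after one interval: e^(−kτ) = e^(−0.02730 × 24.0) = 0.5193
R = 1 / (1 − 0.5193) = 2.080
Css,max = 19.7 × 2.080 = 40.99 µg/L
Css,min = Css,max × e^(−kτ) = 40.99 × 0.5193 ≈ 21.3 µg/L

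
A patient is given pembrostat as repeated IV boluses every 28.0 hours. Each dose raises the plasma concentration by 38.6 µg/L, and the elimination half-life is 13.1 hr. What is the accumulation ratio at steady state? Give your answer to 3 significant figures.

1.29

k = ln 2 / 13.1 = 0.05291 hr⁻¹
Fraction remaining after one interval: e^(−kτ) = e^(−0.05291 × 28.0) = 0.2273
R = 1 / (1 − 0.2273) = 1 / 0.7727 ≈ 1.29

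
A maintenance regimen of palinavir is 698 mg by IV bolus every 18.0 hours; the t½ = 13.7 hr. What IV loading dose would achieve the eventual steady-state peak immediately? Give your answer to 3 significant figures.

1170 mg

k = ln 2 / 13.7 = 0.05059 hr⁻¹
Accumulation ratio R = 1 / (1 − e^(−kτ)) = 1 / (1 − e^(−0.05059×18.0)) = 1 / (1 − 0.4022) = 1.673
Loading dose = maintenance dose × R = 698 × 1.673 ≈ 1170 mg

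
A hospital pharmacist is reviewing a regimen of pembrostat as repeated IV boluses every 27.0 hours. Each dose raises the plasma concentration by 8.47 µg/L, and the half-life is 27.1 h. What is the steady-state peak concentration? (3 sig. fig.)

k = ln 2 / 27.1 = 0.02558 h⁻¹
Fraction remaining after one interval: e^(−kτ) = e^(−0.02558 × 27.0) = 0.5013
R = 1 / (1 − 0.5013) = 2.005
Css,max = 8.47 × 2.005 ≈ 17.0 µg/L

17.0 µg/L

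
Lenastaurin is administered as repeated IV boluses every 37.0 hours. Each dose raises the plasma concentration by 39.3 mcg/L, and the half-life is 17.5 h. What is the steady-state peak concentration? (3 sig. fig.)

51.1 mcg/L

k = ln 2 / 17.5 = 0.03961 h⁻¹
Fraction remaining after one interval: e^(−kτ) = e^(−0.03961 × 37.0) = 0.2310
R = 1 / (1 − 0.2310) = 1.300
Css,max = 39.3 × 1.300 ≈ 51.1 mcg/L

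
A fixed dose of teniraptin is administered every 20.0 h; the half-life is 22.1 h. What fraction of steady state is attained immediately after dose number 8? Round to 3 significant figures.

k = ln 2 / 22.1 = 0.03136 h⁻¹
f_n = 1 − e^(−nkτ) = 1 − e^(−8 × 0.03136 × 20.0) = 1 − e^(−5.018) = 1 − 0.006616 ≈ 0.993

0.993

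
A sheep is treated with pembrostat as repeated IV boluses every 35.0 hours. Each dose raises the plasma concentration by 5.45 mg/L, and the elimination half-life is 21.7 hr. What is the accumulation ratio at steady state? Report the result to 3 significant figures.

k = ln 2 / 21.7 = 0.03194 hr⁻¹
Fraction remaining after one interval: e^(−kτ) = e^(−0.03194 × 35.0) = 0.3269
R = 1 / (1 − 0.3269) = 1 / 0.6731 ≈ 1.49

1.49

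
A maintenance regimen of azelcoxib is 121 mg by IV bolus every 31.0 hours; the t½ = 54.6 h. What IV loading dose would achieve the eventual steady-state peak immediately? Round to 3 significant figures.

k = ln 2 / 54.6 = 0.01270 h⁻¹
Accumulation ratio R = 1 / (1 − e^(−kτ)) = 1 / (1 − e^(−0.01270×31.0)) = 1 / (1 − 0.6747) = 3.074
Loading dose = maintenance dose × R = 121 × 3.074 ≈ 372 mg

372 mg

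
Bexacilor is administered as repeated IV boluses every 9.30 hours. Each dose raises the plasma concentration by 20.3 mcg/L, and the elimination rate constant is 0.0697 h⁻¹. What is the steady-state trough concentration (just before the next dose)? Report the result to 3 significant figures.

Fraction remaining after one interval: e^(−kτ) = e^(−0.06970 × 9.30) = 0.5230
R = 1 / (1 − 0.5230) = 2.096
Css,max = 20.3 × 2.096 = 42.56 mcg/L
Css,min = Css,max × e^(−kτ) = 42.56 × 0.5230 ≈ 22.3 mcg/L

22.3 mcg/L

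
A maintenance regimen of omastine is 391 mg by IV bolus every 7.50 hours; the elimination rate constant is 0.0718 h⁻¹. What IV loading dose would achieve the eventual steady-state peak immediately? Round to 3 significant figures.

939 mg

Accumulation ratio R = 1 / (1 − e^(−kτ)) = 1 / (1 − e^(−0.07180×7.50)) = 1 / (1 − 0.5836) = 2.402
Loading dose = maintenance dose × R = 391 × 2.402 ≈ 939 mg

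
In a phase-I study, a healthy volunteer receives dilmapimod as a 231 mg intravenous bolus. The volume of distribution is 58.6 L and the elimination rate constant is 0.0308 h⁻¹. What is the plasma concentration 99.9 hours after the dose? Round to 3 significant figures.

C₀ = dose / V = 231 / 58.6 = 3.942 mg/L
C(t) = C₀ e^(−kt) = 3.942 × e^(−0.03080 × 99.9) = 3.942 × e^(−3.077) = 3.942 × 0.04610 ≈ 0.182 mg/L

0.182 mg/L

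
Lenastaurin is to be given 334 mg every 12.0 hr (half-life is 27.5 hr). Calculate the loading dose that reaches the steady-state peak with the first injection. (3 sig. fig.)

1280 mg

k = ln 2 / 27.5 = 0.02521 hr⁻¹
Accumulation ratio R = 1 / (1 − e^(−kτ)) = 1 / (1 − e^(−0.02521×12.0)) = 1 / (1 − 0.7390) = 3.831
Loading dose = maintenance dose × R = 334 × 3.831 ≈ 1280 mg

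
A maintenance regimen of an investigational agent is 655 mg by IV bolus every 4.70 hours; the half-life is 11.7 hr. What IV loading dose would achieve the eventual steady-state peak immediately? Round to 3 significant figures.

k = ln 2 / 11.7 = 0.05924 hr⁻¹
Accumulation ratio R = 1 / (1 − e^(−kτ)) = 1 / (1 − e^(−0.05924×4.70)) = 1 / (1 − 0.7570) = 4.115
Loading dose = maintenance dose × R = 655 × 4.115 ≈ 2700 mg

2700 mg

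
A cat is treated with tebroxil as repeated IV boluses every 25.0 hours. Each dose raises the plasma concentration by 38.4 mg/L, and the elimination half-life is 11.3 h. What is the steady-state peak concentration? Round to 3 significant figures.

k = ln 2 / 11.3 = 0.06134 h⁻¹
Fraction remaining after one interval: e^(−kτ) = e^(−0.06134 × 25.0) = 0.2158
R = 1 / (1 − 0.2158) = 1.275
Css,max = 38.4 × 1.275 ≈ 49.0 mg/L

49.0 mg/L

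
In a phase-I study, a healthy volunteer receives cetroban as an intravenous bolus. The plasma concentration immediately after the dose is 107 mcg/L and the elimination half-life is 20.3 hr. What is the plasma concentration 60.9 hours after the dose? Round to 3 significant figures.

k = ln 2 / 20.3 = 0.03415 hr⁻¹
C(t) = C₀ e^(−kt) = 107 × e^(−0.03415 × 60.9) = 107 × e^(−2.079) = 107 × 0.1250 ≈ 13.4 mcg/L

13.4 mcg/L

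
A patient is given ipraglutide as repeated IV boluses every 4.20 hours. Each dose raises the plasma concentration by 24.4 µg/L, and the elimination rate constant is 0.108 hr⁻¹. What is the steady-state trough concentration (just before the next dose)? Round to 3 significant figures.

42.5 µg/L

Fraction remaining after one interval: e^(−kτ) = e^(−0.1080 × 4.20) = 0.6353
R = 1 / (1 − 0.6353) = 2.742
Css,max = 24.4 × 2.742 = 66.91 µg/L
Css,min = Css,max × e^(−kτ) = 66.91 × 0.6353 ≈ 42.5 µg/L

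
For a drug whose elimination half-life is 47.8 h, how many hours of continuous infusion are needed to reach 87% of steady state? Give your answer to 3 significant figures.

k = ln 2 / 47.8 = 0.01450 h⁻¹
f = 1 − e^(−kt)  ⇒  t = −ln(1 − f) / k
t = −ln(1 − 0.87) / 0.01450 = 2.040 / 0.01450 ≈ 141 hours

141 hours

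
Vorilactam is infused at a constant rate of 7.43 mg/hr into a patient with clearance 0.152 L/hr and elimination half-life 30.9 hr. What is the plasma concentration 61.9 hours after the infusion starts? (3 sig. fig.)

36.7 mg/L

Css = rate / CL = 7.43 / 0.152 = 48.88 mg/L
k = ln 2 / 30.9 = 0.02243 hr⁻¹
C(t) = Css (1 − e^(−kt)) = 48.88 × (1 − e^(−1.389)) = 48.88 × 0.7506 ≈ 36.7 mg/L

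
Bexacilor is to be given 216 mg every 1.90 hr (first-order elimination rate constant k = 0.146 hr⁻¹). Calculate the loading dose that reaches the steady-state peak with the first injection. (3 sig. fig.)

Accumulation ratio R = 1 / (1 − e^(−kτ)) = 1 / (1 − e^(−0.1460×1.90)) = 1 / (1 − 0.7578) = 4.128
Loading dose = maintenance dose × R = 216 × 4.128 ≈ 892 mg

892 mg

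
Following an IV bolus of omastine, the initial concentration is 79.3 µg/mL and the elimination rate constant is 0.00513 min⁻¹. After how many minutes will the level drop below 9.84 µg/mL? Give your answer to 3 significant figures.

407 minutes

C(t) = C₀ e^(−kt)  ⇒  t = ln(C₀/C) / k
t = ln(79.3/9.84) / 0.005130 = 2.087 / 0.005130 ≈ 407 minutes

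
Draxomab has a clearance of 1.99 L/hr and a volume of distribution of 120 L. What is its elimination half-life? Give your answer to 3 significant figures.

k = CL / V = 1.99 / 120 = 0.01658 hr⁻¹
t½ = ln 2 / k = ln 2 / 0.01658 ≈ 41.8 hours

41.8 hours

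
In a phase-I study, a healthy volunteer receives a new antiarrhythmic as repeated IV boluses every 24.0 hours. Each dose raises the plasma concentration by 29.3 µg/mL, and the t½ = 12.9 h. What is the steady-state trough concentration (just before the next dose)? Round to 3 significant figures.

11.1 µg/mL

k = ln 2 / 12.9 = 0.05373 h⁻¹
Fraction remaining after one interval: e^(−kτ) = e^(−0.05373 × 24.0) = 0.2754
R = 1 / (1 − 0.2754) = 1.380
Css,max = 29.3 × 1.380 = 40.44 µg/mL
Css,min = Css,max × e^(−kτ) = 40.44 × 0.2754 ≈ 11.1 µg/mL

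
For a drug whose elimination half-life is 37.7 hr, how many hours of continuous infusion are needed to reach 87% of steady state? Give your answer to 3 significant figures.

111 hours

k = ln 2 / 37.7 = 0.01839 hr⁻¹
f = 1 − e^(−kt)  ⇒  t = −ln(1 − f) / k
t = −ln(1 − 0.87) / 0.01839 = 2.040 / 0.01839 ≈ 111 hours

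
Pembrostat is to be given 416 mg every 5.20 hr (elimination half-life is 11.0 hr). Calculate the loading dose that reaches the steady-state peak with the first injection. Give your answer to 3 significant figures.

k = ln 2 / 11.0 = 0.06301 hr⁻¹
Accumulation ratio R = 1 / (1 − e^(−kτ)) = 1 / (1 − e^(−0.06301×5.20)) = 1 / (1 − 0.7206) = 3.579
Loading dose = maintenance dose × R = 416 × 3.579 ≈ 1490 mg

1490 mg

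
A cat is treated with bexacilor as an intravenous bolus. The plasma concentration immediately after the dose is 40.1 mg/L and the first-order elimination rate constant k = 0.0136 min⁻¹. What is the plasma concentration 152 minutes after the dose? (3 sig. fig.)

C(t) = C₀ e^(−kt) = 40.1 × e^(−0.01360 × 152) = 40.1 × e^(−2.067) = 40.1 × 0.1265 ≈ 5.07 mg/L

5.07 mg/L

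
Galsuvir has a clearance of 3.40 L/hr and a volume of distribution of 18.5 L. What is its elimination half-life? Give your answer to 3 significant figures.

3.77 hours

k = CL / V = 3.40 / 18.5 = 0.1838 hr⁻¹
t½ = ln 2 / k = ln 2 / 0.1838 ≈ 3.77 hours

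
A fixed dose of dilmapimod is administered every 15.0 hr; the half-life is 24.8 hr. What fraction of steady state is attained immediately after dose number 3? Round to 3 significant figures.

k = ln 2 / 24.8 = 0.02795 hr⁻¹
f_n = 1 − e^(−nkτ) = 1 − e^(−3 × 0.02795 × 15.0) = 1 − e^(−1.258) = 1 − 0.2843 ≈ 0.716

0.716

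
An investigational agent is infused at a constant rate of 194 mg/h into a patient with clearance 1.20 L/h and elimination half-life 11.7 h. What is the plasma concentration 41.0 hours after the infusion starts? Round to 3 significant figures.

147 mg/L

Css = rate / CL = 194 / 1.20 = 161.7 mg/L
k = ln 2 / 11.7 = 0.05924 h⁻¹
C(t) = Css (1 − e^(−kt)) = 161.7 × (1 − e^(−2.429)) = 161.7 × 0.9119 ≈ 147 mg/L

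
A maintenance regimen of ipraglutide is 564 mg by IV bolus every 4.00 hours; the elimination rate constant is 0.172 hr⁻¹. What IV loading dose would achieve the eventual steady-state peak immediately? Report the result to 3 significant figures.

Accumulation ratio R = 1 / (1 − e^(−kτ)) = 1 / (1 − e^(−0.1720×4.00)) = 1 / (1 − 0.5026) = 2.010
Loading dose = maintenance dose × R = 564 × 2.010 ≈ 1130 mg

1130 mg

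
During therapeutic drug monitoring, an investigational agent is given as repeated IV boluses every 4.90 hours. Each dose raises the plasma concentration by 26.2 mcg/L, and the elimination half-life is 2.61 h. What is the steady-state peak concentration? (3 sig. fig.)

k = ln 2 / 2.61 = 0.2656 h⁻¹
Fraction remaining after one interval: e^(−kτ) = e^(−0.2656 × 4.90) = 0.2722
R = 1 / (1 − 0.2722) = 1.374
Css,max = 26.2 × 1.374 ≈ 36.0 mcg/L

36.0 mcg/L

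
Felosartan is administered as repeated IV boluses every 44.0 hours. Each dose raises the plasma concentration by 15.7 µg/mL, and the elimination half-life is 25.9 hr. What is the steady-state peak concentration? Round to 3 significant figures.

k = ln 2 / 25.9 = 0.02676 hr⁻¹
Fraction remaining after one interval: e^(−kτ) = e^(−0.02676 × 44.0) = 0.3080
R = 1 / (1 − 0.3080) = 1.445
Css,max = 15.7 × 1.445 ≈ 22.7 µg/mL

22.7 µg/mL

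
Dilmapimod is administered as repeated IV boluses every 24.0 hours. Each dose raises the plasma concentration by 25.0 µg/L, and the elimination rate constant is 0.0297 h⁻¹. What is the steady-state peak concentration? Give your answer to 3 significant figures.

Fraction remaining after one interval: e^(−kτ) = e^(−0.02970 × 24.0) = 0.4903
R = 1 / (1 − 0.4903) = 1.962
Css,max = 25.0 × 1.962 ≈ 49.0 µg/L

49.0 µg/L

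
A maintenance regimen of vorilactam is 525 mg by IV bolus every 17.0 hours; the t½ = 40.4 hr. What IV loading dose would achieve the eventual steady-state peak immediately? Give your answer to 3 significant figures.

k = ln 2 / 40.4 = 0.01716 hr⁻¹
Accumulation ratio R = 1 / (1 − e^(−kτ)) = 1 / (1 − e^(−0.01716×17.0)) = 1 / (1 − 0.7470) = 3.953
Loading dose = maintenance dose × R = 525 × 3.953 ≈ 2080 mg

2080 mg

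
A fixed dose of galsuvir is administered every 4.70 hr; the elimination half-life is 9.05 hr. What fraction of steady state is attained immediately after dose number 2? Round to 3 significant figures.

k = ln 2 / 9.05 = 0.07659 hr⁻¹
f_n = 1 − e^(−nkτ) = 1 − e^(−2 × 0.07659 × 4.70) = 1 − e^(−0.7200) = 1 − 0.4868 ≈ 0.513

0.513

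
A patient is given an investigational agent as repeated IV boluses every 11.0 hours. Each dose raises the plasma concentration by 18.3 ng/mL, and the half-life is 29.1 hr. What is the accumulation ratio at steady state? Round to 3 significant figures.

k = ln 2 / 29.1 = 0.02382 hr⁻¹
Fraction remaining after one interval: e^(−kτ) = e^(−0.02382 × 11.0) = 0.7695
R = 1 / (1 − 0.7695) = 1 / 0.2305 ≈ 4.34

4.34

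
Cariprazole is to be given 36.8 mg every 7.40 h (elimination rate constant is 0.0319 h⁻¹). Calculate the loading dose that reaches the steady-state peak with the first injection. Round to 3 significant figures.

Accumulation ratio R = 1 / (1 − e^(−kτ)) = 1 / (1 − e^(−0.03190×7.40)) = 1 / (1 − 0.7897) = 4.756
Loading dose = maintenance dose × R = 36.8 × 4.756 ≈ 175 mg

175 mg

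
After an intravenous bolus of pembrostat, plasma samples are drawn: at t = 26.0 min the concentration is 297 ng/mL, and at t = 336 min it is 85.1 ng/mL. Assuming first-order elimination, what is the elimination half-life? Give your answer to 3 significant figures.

172 minutes

k = ln(C₁/C₂) / (t₂ − t₁) = ln(297/85.1) / (336 − 26.0)
  = 1.250 / 310.0 = 0.004032 min⁻¹
t½ = ln 2 / k = ln 2 / 0.004032 ≈ 172 minutes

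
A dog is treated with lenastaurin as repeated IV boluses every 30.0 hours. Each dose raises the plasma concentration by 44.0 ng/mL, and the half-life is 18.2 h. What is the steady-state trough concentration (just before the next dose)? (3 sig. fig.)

20.6 ng/mL

k = ln 2 / 18.2 = 0.03809 h⁻¹
Fraction remaining after one interval: e^(−kτ) = e^(−0.03809 × 30.0) = 0.3190
R = 1 / (1 − 0.3190) = 1.468
Css,max = 44.0 × 1.468 = 64.61 ng/mL
Css,min = Css,max × e^(−kτ) = 64.61 × 0.3190 ≈ 20.6 ng/mL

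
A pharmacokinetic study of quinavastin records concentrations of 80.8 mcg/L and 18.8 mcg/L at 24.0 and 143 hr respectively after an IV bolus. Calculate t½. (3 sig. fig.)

k = ln(C₁/C₂) / (t₂ − t₁) = ln(80.8/18.8) / (143 − 24.0)
  = 1.458 / 119.0 = 0.01225 hr⁻¹
t½ = ln 2 / k = ln 2 / 0.01225 ≈ 56.6 hours

56.6 hours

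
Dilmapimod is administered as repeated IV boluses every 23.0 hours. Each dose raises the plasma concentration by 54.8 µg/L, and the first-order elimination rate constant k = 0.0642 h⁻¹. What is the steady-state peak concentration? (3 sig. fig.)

Fraction remaining after one interval: e^(−kτ) = e^(−0.06420 × 23.0) = 0.2284
R = 1 / (1 − 0.2284) = 1.296
Css,max = 54.8 × 1.296 ≈ 71.0 µg/L

71.0 µg/L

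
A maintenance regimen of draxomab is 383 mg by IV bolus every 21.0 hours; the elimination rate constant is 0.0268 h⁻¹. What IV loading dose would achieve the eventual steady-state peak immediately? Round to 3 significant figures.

Accumulation ratio R = 1 / (1 − e^(−kτ)) = 1 / (1 − e^(−0.02680×21.0)) = 1 / (1 − 0.5696) = 2.323
Loading dose = maintenance dose × R = 383 × 2.323 ≈ 890 mg

890 mg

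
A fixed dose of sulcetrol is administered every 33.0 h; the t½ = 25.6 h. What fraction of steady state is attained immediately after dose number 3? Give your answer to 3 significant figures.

k = ln 2 / 25.6 = 0.02708 h⁻¹
f_n = 1 − e^(−nkτ) = 1 − e^(−3 × 0.02708 × 33.0) = 1 − e^(−2.681) = 1 − 0.06853 ≈ 0.931

0.931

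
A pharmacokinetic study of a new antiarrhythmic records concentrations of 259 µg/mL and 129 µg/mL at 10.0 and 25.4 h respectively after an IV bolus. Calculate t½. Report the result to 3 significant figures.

k = ln(C₁/C₂) / (t₂ − t₁) = ln(259/129) / (25.4 − 10.0)
  = 0.6970 / 15.40 = 0.04526 h⁻¹
t½ = ln 2 / k = ln 2 / 0.04526 ≈ 15.3 hours

15.3 hours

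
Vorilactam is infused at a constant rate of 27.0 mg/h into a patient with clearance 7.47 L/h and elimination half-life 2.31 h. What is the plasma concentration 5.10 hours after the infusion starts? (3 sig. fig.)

2.83 µg/mL

Css = rate / CL = 27.0 / 7.47 = 3.614 µg/mL
k = ln 2 / 2.31 = 0.3001 h⁻¹
C(t) = Css (1 − e^(−kt)) = 3.614 × (1 − e^(−1.530)) = 3.614 × 0.7835 ≈ 2.83 µg/mL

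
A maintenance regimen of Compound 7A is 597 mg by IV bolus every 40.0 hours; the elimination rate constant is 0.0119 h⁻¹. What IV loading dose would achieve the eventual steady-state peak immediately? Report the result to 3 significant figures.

Accumulation ratio R = 1 / (1 − e^(−kτ)) = 1 / (1 − e^(−0.01190×40.0)) = 1 / (1 − 0.6213) = 2.640
Loading dose = maintenance dose × R = 597 × 2.640 ≈ 1580 mg

1580 mg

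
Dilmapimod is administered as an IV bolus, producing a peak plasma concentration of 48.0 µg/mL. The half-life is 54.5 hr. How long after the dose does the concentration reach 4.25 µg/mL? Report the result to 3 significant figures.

191 hours

k = ln 2 / 54.5 = 0.01272 hr⁻¹
C(t) = C₀ e^(−kt)  ⇒  t = ln(C₀/C) / k
t = ln(48.0/4.25) / 0.01272 = 2.424 / 0.01272 ≈ 191 hours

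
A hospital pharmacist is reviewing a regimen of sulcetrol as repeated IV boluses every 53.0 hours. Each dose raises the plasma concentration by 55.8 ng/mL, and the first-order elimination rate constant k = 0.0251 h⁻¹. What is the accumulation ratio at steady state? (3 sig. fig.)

Fraction remaining after one interval: e^(−kτ) = e^(−0.02510 × 53.0) = 0.2644
R = 1 / (1 − 0.2644) = 1 / 0.7356 ≈ 1.36

1.36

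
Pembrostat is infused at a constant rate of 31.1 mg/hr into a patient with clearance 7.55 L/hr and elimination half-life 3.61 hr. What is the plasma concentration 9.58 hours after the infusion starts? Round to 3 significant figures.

Css = rate / CL = 31.1 / 7.55 = 4.119 mg/L
k = ln 2 / 3.61 = 0.1920 hr⁻¹
C(t) = Css (1 − e^(−kt)) = 4.119 × (1 − e^(−1.839)) = 4.119 × 0.8411 ≈ 3.46 mg/L

3.46 mg/L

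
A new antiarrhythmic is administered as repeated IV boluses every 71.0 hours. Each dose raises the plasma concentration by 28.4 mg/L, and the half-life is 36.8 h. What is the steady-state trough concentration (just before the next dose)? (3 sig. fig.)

k = ln 2 / 36.8 = 0.01884 h⁻¹
Fraction remaining after one interval: e^(−kτ) = e^(−0.01884 × 71.0) = 0.2625
R = 1 / (1 − 0.2625) = 1.356
Css,max = 28.4 × 1.356 = 38.51 mg/L
Css,min = Css,max × e^(−kτ) = 38.51 × 0.2625 ≈ 10.1 mg/L

10.1 mg/L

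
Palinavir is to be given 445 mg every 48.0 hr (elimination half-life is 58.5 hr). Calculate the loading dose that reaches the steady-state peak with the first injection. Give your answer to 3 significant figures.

k = ln 2 / 58.5 = 0.01185 hr⁻¹
Accumulation ratio R = 1 / (1 − e^(−kτ)) = 1 / (1 − e^(−0.01185×48.0)) = 1 / (1 − 0.5662) = 2.305
Loading dose = maintenance dose × R = 445 × 2.305 ≈ 1030 mg

1030 mg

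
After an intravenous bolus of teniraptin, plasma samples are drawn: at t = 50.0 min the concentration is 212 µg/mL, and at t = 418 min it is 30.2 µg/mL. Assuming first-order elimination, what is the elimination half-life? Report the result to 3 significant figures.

k = ln(C₁/C₂) / (t₂ − t₁) = ln(212/30.2) / (418 − 50.0)
  = 1.949 / 368.0 = 0.005296 min⁻¹
t½ = ln 2 / k = ln 2 / 0.005296 ≈ 131 minutes

131 minutes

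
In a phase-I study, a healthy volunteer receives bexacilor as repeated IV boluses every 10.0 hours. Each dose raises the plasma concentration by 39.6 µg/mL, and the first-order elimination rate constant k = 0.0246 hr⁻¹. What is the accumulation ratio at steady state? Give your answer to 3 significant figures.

4.59

Fraction remaining after one interval: e^(−kτ) = e^(−0.02460 × 10.0) = 0.7819
R = 1 / (1 − 0.7819) = 1 / 0.2181 ≈ 4.59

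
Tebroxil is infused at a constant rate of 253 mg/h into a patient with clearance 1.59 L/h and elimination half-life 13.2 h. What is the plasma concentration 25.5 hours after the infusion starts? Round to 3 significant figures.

117 mg/L

Css = rate / CL = 253 / 1.59 = 159.1 mg/L
k = ln 2 / 13.2 = 0.05251 h⁻¹
C(t) = Css (1 − e^(−kt)) = 159.1 × (1 − e^(−1.339)) = 159.1 × 0.7379 ≈ 117 mg/L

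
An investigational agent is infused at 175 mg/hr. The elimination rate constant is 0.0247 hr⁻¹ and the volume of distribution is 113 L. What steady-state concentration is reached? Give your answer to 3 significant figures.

62.7 mg/L

CL = k · V = 0.0247 × 113 = 2.791 L/hr
Css = rate / CL = 175 / 2.791 ≈ 62.7 mg/L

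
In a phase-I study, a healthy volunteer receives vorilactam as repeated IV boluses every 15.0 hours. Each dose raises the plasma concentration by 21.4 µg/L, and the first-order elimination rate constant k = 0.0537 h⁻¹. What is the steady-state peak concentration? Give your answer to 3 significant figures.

38.7 µg/L

Fraction remaining after one interval: e^(−kτ) = e^(−0.05370 × 15.0) = 0.4469
R = 1 / (1 − 0.4469) = 1.808
Css,max = 21.4 × 1.808 ≈ 38.7 µg/L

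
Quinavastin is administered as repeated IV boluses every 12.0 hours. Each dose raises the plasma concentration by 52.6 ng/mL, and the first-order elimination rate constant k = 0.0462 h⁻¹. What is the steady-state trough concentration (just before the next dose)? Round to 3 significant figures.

71.0 ng/mL

Fraction remaining after one interval: e^(−kτ) = e^(−0.04620 × 12.0) = 0.5744
R = 1 / (1 − 0.5744) = 2.350
Css,max = 52.6 × 2.350 = 123.6 ng/mL
Css,min = Css,max × e^(−kτ) = 123.6 × 0.5744 ≈ 71.0 ng/mL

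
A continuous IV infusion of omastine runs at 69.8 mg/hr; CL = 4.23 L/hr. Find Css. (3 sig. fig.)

16.5 µg/mL

Css = infusion rate / CL = 69.8 / 4.23 ≈ 16.5 µg/mL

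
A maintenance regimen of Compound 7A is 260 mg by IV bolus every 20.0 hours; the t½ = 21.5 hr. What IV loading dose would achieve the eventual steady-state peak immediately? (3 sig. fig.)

547 mg

k = ln 2 / 21.5 = 0.03224 hr⁻¹
Accumulation ratio R = 1 / (1 − e^(−kτ)) = 1 / (1 − e^(−0.03224×20.0)) = 1 / (1 − 0.5248) = 2.104
Loading dose = maintenance dose × R = 260 × 2.104 ≈ 547 mg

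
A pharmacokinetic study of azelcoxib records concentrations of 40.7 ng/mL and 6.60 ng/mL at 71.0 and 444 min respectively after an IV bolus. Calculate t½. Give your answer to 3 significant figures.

k = ln(C₁/C₂) / (t₂ − t₁) = ln(40.7/6.60) / (444 − 71.0)
  = 1.819 / 373.0 = 0.004877 min⁻¹
t½ = ln 2 / k = ln 2 / 0.004877 ≈ 142 minutes

142 minutes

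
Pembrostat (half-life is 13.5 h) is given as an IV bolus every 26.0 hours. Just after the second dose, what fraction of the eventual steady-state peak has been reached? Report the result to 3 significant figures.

k = ln 2 / 13.5 = 0.05134 h⁻¹
f_n = 1 − e^(−nkτ) = 1 − e^(−2 × 0.05134 × 26.0) = 1 − e^(−2.670) = 1 − 0.06926 ≈ 0.931

0.931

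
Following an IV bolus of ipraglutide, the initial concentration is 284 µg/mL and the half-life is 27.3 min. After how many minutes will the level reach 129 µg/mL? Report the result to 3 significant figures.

k = ln 2 / 27.3 = 0.02539 min⁻¹
C(t) = C₀ e^(−kt)  ⇒  t = ln(C₀/C) / k
t = ln(284/129) / 0.02539 = 0.7892 / 0.02539 ≈ 31.1 minutes

31.1 minutes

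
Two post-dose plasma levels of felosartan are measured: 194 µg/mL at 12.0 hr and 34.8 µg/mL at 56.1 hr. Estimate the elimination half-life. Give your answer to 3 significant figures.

17.8 hours

k = ln(C₁/C₂) / (t₂ − t₁) = ln(194/34.8) / (56.1 − 12.0)
  = 1.718 / 44.10 = 0.03896 hr⁻¹
t½ = ln 2 / k = ln 2 / 0.03896 ≈ 17.8 hours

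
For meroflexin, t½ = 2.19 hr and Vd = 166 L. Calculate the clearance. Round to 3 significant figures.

k = ln 2 / t½ = ln 2 / 2.19 = 0.3165 hr⁻¹
CL = k · V = 0.3165 × 166 ≈ 52.5 L/hr

52.5 L/hr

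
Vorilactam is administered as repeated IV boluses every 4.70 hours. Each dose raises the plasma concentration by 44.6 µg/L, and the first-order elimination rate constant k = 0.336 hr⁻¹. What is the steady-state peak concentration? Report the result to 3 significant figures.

Fraction remaining after one interval: e^(−kτ) = e^(−0.3360 × 4.70) = 0.2061
R = 1 / (1 − 0.2061) = 1.260
Css,max = 44.6 × 1.260 ≈ 56.2 µg/L

56.2 µg/L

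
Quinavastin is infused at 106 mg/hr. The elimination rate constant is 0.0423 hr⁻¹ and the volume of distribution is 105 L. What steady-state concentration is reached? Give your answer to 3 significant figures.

CL = k · V = 0.0423 × 105 = 4.441 L/hr
Css = rate / CL = 106 / 4.441 ≈ 23.9 mg/L

23.9 mg/L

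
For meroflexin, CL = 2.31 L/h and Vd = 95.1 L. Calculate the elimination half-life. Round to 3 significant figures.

28.5 hours

k = CL / V = 2.31 / 95.1 = 0.02429 h⁻¹
t½ = ln 2 / k = ln 2 / 0.02429 ≈ 28.5 hours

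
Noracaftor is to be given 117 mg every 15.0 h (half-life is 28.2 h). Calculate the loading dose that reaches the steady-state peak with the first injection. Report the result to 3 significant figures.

379 mg

k = ln 2 / 28.2 = 0.02458 h⁻¹
Accumulation ratio R = 1 / (1 − e^(−kτ)) = 1 / (1 − e^(−0.02458×15.0)) = 1 / (1 − 0.6916) = 3.243
Loading dose = maintenance dose × R = 117 × 3.243 ≈ 379 mg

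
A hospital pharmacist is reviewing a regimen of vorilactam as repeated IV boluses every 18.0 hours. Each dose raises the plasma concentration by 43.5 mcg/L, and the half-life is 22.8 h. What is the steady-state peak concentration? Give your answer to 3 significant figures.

k = ln 2 / 22.8 = 0.03040 h⁻¹
Fraction remaining after one interval: e^(−kτ) = e^(−0.03040 × 18.0) = 0.5786
R = 1 / (1 − 0.5786) = 2.373
Css,max = 43.5 × 2.373 ≈ 103 mcg/L

103 mcg/L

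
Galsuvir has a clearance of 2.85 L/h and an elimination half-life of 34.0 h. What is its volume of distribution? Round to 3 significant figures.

140 L

k = ln 2 / t½ = ln 2 / 34.0 = 0.02039 h⁻¹
V = CL / k = 2.85 / 0.02039 ≈ 140 L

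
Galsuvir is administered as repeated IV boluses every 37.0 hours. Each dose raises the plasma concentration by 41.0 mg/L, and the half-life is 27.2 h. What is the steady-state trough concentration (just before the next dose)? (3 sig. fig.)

k = ln 2 / 27.2 = 0.02548 h⁻¹
Fraction remaining after one interval: e^(−kτ) = e^(−0.02548 × 37.0) = 0.3895
R = 1 / (1 − 0.3895) = 1.638
Css,max = 41.0 × 1.638 = 67.16 mg/L
Css,min = Css,max × e^(−kτ) = 67.16 × 0.3895 ≈ 26.2 mg/L

26.2 mg/L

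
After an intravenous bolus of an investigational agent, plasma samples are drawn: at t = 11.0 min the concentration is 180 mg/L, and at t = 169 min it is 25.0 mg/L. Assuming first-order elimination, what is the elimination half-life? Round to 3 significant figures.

k = ln(C₁/C₂) / (t₂ − t₁) = ln(180/25.0) / (169 − 11.0)
  = 1.974 / 158.0 = 0.01249 min⁻¹
t½ = ln 2 / k = ln 2 / 0.01249 ≈ 55.5 minutes

55.5 minutes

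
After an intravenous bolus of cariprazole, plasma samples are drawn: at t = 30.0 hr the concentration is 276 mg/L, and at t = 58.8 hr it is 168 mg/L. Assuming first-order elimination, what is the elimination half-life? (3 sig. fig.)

k = ln(C₁/C₂) / (t₂ − t₁) = ln(276/168) / (58.8 − 30.0)
  = 0.4964 / 28.80 = 0.01724 hr⁻¹
t½ = ln 2 / k = ln 2 / 0.01724 ≈ 40.2 hours

40.2 hours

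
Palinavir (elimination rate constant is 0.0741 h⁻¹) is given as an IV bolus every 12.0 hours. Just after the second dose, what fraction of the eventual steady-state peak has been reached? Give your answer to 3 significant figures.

0.831

f_n = 1 − e^(−nkτ) = 1 − e^(−2 × 0.07410 × 12.0) = 1 − e^(−1.778) = 1 − 0.1689 ≈ 0.831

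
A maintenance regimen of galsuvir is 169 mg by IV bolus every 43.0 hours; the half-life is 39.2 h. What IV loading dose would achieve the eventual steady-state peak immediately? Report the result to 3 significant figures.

k = ln 2 / 39.2 = 0.01768 h⁻¹
Accumulation ratio R = 1 / (1 − e^(−kτ)) = 1 / (1 − e^(−0.01768×43.0)) = 1 / (1 − 0.4675) = 1.878
Loading dose = maintenance dose × R = 169 × 1.878 ≈ 317 mg

317 mg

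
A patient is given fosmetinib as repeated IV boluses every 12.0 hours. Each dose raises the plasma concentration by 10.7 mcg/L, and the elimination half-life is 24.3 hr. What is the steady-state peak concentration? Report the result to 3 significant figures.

k = ln 2 / 24.3 = 0.02852 hr⁻¹
Fraction remaining after one interval: e^(−kτ) = e^(−0.02852 × 12.0) = 0.7101
R = 1 / (1 − 0.7101) = 3.450
Css,max = 10.7 × 3.450 ≈ 36.9 mcg/L

36.9 mcg/L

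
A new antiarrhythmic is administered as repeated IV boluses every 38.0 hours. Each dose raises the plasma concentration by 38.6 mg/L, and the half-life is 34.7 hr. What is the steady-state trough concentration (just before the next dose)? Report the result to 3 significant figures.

34.0 mg/L

k = ln 2 / 34.7 = 0.01998 hr⁻¹
Fraction remaining after one interval: e^(−kτ) = e^(−0.01998 × 38.0) = 0.4681
R = 1 / (1 − 0.4681) = 1.880
Css,max = 38.6 × 1.880 = 72.57 mg/L
Css,min = Css,max × e^(−kτ) = 72.57 × 0.4681 ≈ 34.0 mg/L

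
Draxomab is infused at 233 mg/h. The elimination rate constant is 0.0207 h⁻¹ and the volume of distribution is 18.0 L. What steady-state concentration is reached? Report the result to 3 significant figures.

625 mg/L

CL = k · V = 0.0207 × 18.0 = 0.3726 L/h
Css = rate / CL = 233 / 0.3726 ≈ 625 mg/L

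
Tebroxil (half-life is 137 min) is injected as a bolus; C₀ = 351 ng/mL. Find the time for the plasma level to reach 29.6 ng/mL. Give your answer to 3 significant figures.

489 minutes

k = ln 2 / 137 = 0.005059 min⁻¹
C(t) = C₀ e^(−kt)  ⇒  t = ln(C₀/C) / k
t = ln(351/29.6) / 0.005059 = 2.473 / 0.005059 ≈ 489 minutes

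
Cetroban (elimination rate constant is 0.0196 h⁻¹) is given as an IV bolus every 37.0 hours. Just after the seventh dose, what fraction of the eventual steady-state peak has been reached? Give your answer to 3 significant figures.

0.994

f_n = 1 − e^(−nkτ) = 1 − e^(−7 × 0.01960 × 37.0) = 1 − e^(−5.076) = 1 − 0.006242 ≈ 0.994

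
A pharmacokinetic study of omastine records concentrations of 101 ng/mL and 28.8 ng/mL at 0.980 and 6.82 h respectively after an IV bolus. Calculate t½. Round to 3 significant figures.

k = ln(C₁/C₂) / (t₂ − t₁) = ln(101/28.8) / (6.82 − 0.980)
  = 1.255 / 5.840 = 0.2149 h⁻¹
t½ = ln 2 / k = ln 2 / 0.2149 ≈ 3.23 hours

3.23 hours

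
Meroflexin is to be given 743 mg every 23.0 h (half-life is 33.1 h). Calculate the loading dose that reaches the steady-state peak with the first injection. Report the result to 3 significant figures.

1940 mg

k = ln 2 / 33.1 = 0.02094 h⁻¹
Accumulation ratio R = 1 / (1 − e^(−kτ)) = 1 / (1 − e^(−0.02094×23.0)) = 1 / (1 − 0.6178) = 2.616
Loading dose = maintenance dose × R = 743 × 2.616 ≈ 1940 mg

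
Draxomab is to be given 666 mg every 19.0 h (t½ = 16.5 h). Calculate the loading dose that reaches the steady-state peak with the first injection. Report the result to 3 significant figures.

1210 mg

k = ln 2 / 16.5 = 0.04201 h⁻¹
Accumulation ratio R = 1 / (1 − e^(−kτ)) = 1 / (1 − e^(−0.04201×19.0)) = 1 / (1 − 0.4502) = 1.819
Loading dose = maintenance dose × R = 666 × 1.819 ≈ 1210 mg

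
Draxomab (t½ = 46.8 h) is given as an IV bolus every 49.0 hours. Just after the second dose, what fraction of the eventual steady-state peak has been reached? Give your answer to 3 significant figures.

k = ln 2 / 46.8 = 0.01481 h⁻¹
f_n = 1 − e^(−nkτ) = 1 − e^(−2 × 0.01481 × 49.0) = 1 − e^(−1.451) = 1 − 0.2342 ≈ 0.766

0.766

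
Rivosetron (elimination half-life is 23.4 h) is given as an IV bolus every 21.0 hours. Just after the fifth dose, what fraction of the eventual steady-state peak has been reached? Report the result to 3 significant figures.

0.955

k = ln 2 / 23.4 = 0.02962 h⁻¹
f_n = 1 − e^(−nkτ) = 1 − e^(−5 × 0.02962 × 21.0) = 1 − e^(−3.110) = 1 − 0.04459 ≈ 0.955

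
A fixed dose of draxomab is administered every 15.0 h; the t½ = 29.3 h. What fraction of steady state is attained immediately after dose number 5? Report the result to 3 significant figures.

k = ln 2 / 29.3 = 0.02366 h⁻¹
f_n = 1 − e^(−nkτ) = 1 − e^(−5 × 0.02366 × 15.0) = 1 − e^(−1.774) = 1 − 0.1696 ≈ 0.830

0.830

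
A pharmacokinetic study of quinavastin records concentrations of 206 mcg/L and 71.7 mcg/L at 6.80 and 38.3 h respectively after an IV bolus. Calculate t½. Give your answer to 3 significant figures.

20.7 hours

k = ln(C₁/C₂) / (t₂ − t₁) = ln(206/71.7) / (38.3 − 6.80)
  = 1.055 / 31.50 = 0.03350 h⁻¹
t½ = ln 2 / k = ln 2 / 0.03350 ≈ 20.7 hours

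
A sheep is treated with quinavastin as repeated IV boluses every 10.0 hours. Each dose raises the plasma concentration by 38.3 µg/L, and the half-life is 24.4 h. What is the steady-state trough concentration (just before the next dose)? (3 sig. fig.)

117 µg/L

k = ln 2 / 24.4 = 0.02841 h⁻¹
Fraction remaining after one interval: e^(−kτ) = e^(−0.02841 × 10.0) = 0.7527
R = 1 / (1 − 0.7527) = 4.044
Css,max = 38.3 × 4.044 = 154.9 µg/L
Css,min = Css,max × e^(−kτ) = 154.9 × 0.7527 ≈ 117 µg/L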